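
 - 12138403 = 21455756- 33594159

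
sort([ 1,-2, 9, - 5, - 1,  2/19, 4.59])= [ - 5, - 2 , - 1, 2/19 , 1, 4.59, 9 ]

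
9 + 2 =11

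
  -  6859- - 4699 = - 2160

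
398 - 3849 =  - 3451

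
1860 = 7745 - 5885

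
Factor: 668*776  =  518368 = 2^5*97^1*167^1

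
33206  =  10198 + 23008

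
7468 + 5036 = 12504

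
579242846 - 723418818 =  - 144175972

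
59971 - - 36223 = 96194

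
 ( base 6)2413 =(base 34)h7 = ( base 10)585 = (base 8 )1111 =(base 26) md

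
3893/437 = 3893/437 = 8.91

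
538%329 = 209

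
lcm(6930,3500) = 346500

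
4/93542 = 2/46771 = 0.00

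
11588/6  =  5794/3  =  1931.33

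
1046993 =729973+317020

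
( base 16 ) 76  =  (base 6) 314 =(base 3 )11101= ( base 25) 4I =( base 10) 118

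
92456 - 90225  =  2231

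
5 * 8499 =42495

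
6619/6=1103 + 1/6   =  1103.17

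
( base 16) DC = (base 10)220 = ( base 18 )C4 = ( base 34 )6G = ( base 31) 73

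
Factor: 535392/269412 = 2^3*3^1*13^1*157^(  -  1)= 312/157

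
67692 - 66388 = 1304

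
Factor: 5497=23^1*239^1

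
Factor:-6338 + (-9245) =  - 15583^1 = -  15583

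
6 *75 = 450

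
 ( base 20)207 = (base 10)807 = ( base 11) 674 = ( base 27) 12O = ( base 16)327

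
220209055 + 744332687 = 964541742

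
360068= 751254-391186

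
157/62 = 2 + 33/62 =2.53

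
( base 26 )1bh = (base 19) 2da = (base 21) 24d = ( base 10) 979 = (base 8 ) 1723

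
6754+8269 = 15023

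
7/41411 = 7/41411 = 0.00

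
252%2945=252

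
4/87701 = 4/87701  =  0.00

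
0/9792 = 0= 0.00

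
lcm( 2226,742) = 2226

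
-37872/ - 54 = 701 + 1/3  =  701.33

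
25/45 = 5/9 = 0.56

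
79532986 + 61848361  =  141381347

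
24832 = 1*24832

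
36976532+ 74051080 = 111027612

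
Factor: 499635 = 3^3*5^1*3701^1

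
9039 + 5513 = 14552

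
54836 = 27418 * 2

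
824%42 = 26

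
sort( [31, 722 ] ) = [ 31, 722 ] 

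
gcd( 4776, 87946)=2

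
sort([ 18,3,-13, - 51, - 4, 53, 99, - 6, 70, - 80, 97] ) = [ - 80, - 51,-13, - 6,- 4,3,18,53, 70,97, 99] 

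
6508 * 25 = 162700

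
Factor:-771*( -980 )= 2^2 * 3^1*5^1 *7^2 * 257^1 =755580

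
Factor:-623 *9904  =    -  6170192 = - 2^4 * 7^1*89^1*619^1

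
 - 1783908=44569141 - 46353049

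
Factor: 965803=47^1*20549^1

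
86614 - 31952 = 54662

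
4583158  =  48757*94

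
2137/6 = 2137/6  =  356.17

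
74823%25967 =22889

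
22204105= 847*26215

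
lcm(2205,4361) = 196245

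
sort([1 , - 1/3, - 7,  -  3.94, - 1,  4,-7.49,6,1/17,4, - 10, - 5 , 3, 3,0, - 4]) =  [ - 10,-7.49,-7, - 5,- 4, - 3.94,-1,-1/3, 0, 1/17,  1, 3,  3, 4 , 4,  6] 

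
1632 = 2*816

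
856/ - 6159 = -1 + 5303/6159  =  -0.14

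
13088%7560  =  5528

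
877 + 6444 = 7321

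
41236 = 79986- 38750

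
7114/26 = 3557/13 = 273.62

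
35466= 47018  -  11552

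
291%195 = 96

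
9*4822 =43398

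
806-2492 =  - 1686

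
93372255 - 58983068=34389187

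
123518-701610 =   -  578092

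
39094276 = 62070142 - 22975866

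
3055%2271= 784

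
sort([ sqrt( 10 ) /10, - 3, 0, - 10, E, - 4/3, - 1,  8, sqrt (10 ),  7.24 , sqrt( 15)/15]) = [ - 10, - 3, - 4/3,-1,0,sqrt(15)/15,sqrt(10) /10, E,sqrt( 10), 7.24,8 ]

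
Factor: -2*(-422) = 844=2^2*211^1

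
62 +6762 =6824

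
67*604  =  40468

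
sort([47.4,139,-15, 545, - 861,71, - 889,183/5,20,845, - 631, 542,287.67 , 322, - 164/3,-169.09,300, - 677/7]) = [ - 889, - 861, - 631,  -  169.09, - 677/7,-164/3, - 15,20 , 183/5,47.4,71, 139,287.67, 300,322,542, 545,845]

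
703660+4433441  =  5137101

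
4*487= 1948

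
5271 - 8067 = -2796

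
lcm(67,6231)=6231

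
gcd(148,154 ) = 2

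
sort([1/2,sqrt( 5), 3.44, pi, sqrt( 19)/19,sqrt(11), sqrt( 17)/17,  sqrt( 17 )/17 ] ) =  [sqrt(19)/19, sqrt ( 17)/17, sqrt(17 ) /17,1/2,sqrt(5 ),pi,sqrt(11 ),3.44]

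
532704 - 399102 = 133602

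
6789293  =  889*7637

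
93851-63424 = 30427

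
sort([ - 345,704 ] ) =[ - 345, 704]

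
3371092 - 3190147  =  180945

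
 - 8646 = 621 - 9267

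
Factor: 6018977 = 911^1*6607^1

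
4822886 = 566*8521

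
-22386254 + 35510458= 13124204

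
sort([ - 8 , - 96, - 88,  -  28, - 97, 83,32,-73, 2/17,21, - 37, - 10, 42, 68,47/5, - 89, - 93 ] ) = [-97,-96,-93, - 89, - 88, - 73, - 37, - 28, - 10,  -  8, 2/17, 47/5, 21, 32, 42, 68, 83 ] 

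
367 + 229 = 596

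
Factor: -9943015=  - 5^1 * 23^1 * 86461^1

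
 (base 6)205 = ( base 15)52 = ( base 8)115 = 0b1001101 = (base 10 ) 77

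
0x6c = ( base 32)3c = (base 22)4k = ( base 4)1230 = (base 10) 108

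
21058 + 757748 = 778806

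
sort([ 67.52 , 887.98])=[67.52, 887.98]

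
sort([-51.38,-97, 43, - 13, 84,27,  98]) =[- 97 ,-51.38, -13 , 27,43, 84 , 98 ] 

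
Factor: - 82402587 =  - 3^2 * 17^1 *538579^1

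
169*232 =39208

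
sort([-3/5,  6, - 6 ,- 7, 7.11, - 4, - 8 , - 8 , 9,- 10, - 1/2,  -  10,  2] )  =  [ - 10, - 10 , - 8,-8 , - 7, - 6, - 4, - 3/5, - 1/2, 2,6, 7.11,9 ]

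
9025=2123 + 6902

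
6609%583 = 196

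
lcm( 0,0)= 0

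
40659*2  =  81318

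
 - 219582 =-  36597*6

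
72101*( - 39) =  -2811939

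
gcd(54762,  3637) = 1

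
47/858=47/858 =0.05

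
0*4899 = 0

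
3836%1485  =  866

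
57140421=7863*7267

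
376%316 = 60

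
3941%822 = 653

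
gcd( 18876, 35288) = 44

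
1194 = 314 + 880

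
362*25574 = 9257788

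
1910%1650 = 260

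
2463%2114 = 349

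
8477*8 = 67816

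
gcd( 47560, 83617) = 1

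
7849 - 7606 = 243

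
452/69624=113/17406 =0.01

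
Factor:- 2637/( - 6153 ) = 3^1*7^(-1 ) = 3/7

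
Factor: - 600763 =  - 17^1*35339^1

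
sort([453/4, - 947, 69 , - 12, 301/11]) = [ - 947,-12,301/11, 69,  453/4 ]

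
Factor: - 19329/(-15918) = 17/14=2^( - 1 )*7^( - 1 )*17^1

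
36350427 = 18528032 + 17822395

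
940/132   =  235/33 = 7.12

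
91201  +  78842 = 170043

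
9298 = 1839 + 7459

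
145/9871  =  145/9871 = 0.01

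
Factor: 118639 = 29^1*4091^1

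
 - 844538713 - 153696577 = - 998235290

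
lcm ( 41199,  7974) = 247194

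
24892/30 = 12446/15 = 829.73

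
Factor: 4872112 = 2^4*7^1*41^1*1061^1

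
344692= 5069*68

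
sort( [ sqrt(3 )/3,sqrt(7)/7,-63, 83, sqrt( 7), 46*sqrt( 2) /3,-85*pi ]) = [ - 85*pi, - 63, sqrt ( 7)/7, sqrt( 3) /3, sqrt( 7), 46*sqrt( 2 )/3, 83 ]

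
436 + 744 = 1180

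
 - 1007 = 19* (-53 ) 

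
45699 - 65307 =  - 19608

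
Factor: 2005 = 5^1* 401^1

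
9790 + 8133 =17923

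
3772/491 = 7+335/491 = 7.68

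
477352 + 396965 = 874317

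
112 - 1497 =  - 1385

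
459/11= 459/11 = 41.73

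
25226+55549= 80775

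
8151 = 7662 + 489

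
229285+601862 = 831147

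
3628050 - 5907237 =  - 2279187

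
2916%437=294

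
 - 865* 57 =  - 49305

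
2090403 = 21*99543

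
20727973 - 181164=20546809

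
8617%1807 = 1389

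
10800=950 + 9850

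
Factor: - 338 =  - 2^1*13^2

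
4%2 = 0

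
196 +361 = 557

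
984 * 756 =743904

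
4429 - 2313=2116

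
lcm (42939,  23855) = 214695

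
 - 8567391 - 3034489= - 11601880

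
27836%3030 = 566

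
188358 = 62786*3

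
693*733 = 507969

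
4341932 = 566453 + 3775479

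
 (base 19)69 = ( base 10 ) 123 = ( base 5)443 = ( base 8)173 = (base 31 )3U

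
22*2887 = 63514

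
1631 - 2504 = - 873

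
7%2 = 1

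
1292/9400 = 323/2350 = 0.14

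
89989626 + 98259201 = 188248827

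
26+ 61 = 87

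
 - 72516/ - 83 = 873+57/83 = 873.69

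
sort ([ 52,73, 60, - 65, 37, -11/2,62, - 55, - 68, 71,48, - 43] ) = [ - 68, - 65,- 55, - 43, - 11/2 , 37, 48,52  ,  60,62,71 , 73 ]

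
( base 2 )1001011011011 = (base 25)7I2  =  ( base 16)12db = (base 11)3699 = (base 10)4827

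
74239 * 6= 445434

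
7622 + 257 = 7879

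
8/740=2/185 = 0.01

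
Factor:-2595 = -3^1 * 5^1*173^1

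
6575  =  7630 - 1055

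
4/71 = 4/71 = 0.06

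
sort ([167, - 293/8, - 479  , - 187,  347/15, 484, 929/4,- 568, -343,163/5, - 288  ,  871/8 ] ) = [ - 568,- 479, - 343, -288, - 187,  -  293/8,347/15, 163/5,  871/8, 167, 929/4,484 ] 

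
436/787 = 436/787=0.55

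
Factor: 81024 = 2^7*3^1*211^1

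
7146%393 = 72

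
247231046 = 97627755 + 149603291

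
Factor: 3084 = 2^2*3^1 * 257^1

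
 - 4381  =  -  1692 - 2689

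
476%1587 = 476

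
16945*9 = 152505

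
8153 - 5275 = 2878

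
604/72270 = 302/36135 = 0.01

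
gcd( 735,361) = 1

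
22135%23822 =22135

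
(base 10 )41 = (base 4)221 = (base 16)29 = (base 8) 51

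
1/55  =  1/55 = 0.02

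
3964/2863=1 + 1101/2863 =1.38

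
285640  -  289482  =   - 3842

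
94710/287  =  330 = 330.00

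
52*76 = 3952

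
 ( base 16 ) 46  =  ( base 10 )70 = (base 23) 31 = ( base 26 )2I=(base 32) 26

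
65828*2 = 131656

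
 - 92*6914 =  - 636088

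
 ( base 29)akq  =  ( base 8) 21470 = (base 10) 9016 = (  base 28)BE0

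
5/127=5/127  =  0.04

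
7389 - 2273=5116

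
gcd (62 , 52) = 2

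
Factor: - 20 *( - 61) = 2^2*5^1*61^1 = 1220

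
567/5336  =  567/5336 = 0.11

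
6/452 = 3/226=0.01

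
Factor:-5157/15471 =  - 1/3 =- 3^ ( - 1 )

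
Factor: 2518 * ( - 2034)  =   - 2^2 * 3^2*113^1*1259^1  =  - 5121612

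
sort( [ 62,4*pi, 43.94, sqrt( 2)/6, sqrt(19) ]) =[ sqrt(2 ) /6,sqrt( 19 ),4*pi,43.94,62]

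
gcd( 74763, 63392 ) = 1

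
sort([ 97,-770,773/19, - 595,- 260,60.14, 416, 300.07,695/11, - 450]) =[-770,- 595,-450,- 260, 773/19,60.14, 695/11, 97,  300.07, 416]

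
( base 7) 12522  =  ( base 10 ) 3348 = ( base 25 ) 58n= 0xd14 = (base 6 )23300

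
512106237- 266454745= 245651492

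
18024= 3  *6008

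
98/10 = 9 +4/5 = 9.80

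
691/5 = 138+1/5=138.20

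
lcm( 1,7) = 7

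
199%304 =199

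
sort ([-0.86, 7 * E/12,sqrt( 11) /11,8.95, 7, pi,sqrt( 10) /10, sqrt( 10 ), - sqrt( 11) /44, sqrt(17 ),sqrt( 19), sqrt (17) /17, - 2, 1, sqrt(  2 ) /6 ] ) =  [- 2, - 0.86,-sqrt( 11 ) /44 , sqrt(2) /6, sqrt( 17 )/17, sqrt (11 )/11,sqrt( 10) /10,1,  7*E/12 , pi, sqrt( 10 ), sqrt ( 17 ), sqrt (19), 7 , 8.95] 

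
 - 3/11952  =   - 1+3983/3984 = - 0.00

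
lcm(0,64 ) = 0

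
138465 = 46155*3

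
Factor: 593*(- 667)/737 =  - 11^(- 1) * 23^1*29^1*67^( - 1)*593^1 = - 395531/737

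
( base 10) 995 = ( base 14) 511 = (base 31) 113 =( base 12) 6ab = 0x3e3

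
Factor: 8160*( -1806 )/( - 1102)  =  7368480/551 = 2^5*3^2*5^1*7^1*17^1 * 19^(-1)*29^( - 1)*43^1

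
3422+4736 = 8158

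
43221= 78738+  -  35517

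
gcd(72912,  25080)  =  24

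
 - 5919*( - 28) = 165732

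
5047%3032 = 2015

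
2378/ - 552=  -5+191/276 = -4.31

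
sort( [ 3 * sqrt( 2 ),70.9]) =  [3 *sqrt ( 2 ), 70.9]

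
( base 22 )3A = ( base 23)37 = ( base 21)3d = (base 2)1001100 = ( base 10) 76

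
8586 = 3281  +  5305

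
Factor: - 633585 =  - 3^1*5^1*42239^1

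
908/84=227/21 = 10.81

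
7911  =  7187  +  724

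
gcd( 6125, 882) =49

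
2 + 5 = 7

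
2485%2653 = 2485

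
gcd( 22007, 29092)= 1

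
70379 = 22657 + 47722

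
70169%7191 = 5450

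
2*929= 1858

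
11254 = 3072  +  8182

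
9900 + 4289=14189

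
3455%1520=415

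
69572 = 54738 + 14834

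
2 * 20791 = 41582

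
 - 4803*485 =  - 2329455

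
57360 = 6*9560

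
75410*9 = 678690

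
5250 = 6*875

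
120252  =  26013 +94239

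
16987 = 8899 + 8088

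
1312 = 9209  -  7897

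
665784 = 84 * 7926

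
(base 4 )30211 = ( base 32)P5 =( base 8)1445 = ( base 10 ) 805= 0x325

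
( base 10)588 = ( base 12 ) 410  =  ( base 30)JI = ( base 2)1001001100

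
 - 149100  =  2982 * ( - 50 )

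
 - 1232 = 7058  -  8290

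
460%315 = 145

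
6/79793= 6/79793 =0.00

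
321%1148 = 321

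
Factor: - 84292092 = -2^2*3^2*2341447^1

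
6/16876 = 3/8438 = 0.00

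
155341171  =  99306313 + 56034858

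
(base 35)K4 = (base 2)1011000000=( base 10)704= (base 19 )1i1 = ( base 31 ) MM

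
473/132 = 3 + 7/12 = 3.58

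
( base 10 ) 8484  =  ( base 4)2010210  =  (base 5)232414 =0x2124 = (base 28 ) an0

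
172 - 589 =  - 417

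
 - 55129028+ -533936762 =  - 589065790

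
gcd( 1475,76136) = 1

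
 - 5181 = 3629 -8810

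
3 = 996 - 993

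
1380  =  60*23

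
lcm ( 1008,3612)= 43344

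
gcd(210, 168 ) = 42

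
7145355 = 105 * 68051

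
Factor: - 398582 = - 2^1*17^1*19^1*617^1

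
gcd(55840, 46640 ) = 80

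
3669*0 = 0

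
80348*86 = 6909928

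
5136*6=30816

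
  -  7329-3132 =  - 10461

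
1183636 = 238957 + 944679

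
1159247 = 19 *61013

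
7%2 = 1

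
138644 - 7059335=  -6920691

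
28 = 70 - 42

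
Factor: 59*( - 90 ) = -5310=- 2^1* 3^2*5^1*59^1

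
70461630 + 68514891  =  138976521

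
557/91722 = 557/91722 = 0.01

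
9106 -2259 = 6847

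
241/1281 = 241/1281 = 0.19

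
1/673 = 1/673 = 0.00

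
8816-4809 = 4007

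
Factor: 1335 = 3^1*5^1*89^1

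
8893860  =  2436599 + 6457261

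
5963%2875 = 213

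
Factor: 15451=15451^1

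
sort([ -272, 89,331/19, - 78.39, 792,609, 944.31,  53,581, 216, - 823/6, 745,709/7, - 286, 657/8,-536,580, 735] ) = [-536,-286,- 272, - 823/6, - 78.39, 331/19 , 53,657/8, 89,709/7, 216, 580, 581, 609, 735 , 745,792,944.31 ]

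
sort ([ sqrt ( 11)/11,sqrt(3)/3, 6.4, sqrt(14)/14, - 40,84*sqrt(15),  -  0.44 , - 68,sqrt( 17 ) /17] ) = [ - 68, - 40, - 0.44, sqrt( 17)/17, sqrt(14 )/14, sqrt(11) /11,sqrt(3)/3, 6.4, 84*sqrt(15)]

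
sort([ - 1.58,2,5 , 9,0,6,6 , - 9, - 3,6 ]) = [ - 9, - 3, - 1.58,  0,2, 5 , 6,6,  6,9] 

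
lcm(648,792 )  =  7128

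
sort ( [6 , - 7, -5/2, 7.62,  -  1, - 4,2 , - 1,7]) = [- 7, - 4, - 5/2,- 1,- 1, 2,6, 7, 7.62]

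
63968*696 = 44521728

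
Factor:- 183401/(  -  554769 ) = 241/729 = 3^( -6 )*241^1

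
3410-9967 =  - 6557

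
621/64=9 + 45/64 = 9.70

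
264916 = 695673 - 430757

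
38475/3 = 12825 =12825.00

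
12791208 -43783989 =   -  30992781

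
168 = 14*12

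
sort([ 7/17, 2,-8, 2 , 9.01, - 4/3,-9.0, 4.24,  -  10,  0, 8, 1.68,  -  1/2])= [ - 10, - 9.0,-8 , - 4/3, - 1/2,0, 7/17, 1.68,2, 2, 4.24, 8, 9.01] 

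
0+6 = 6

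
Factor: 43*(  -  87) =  - 3741 = - 3^1*29^1*43^1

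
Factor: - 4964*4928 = - 2^8*7^1*11^1*17^1*73^1 = - 24462592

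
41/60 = 41/60 =0.68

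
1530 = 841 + 689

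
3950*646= 2551700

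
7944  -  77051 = - 69107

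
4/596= 1/149 = 0.01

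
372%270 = 102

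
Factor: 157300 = 2^2 * 5^2*11^2*13^1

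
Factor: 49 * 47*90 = 2^1 *3^2*5^1*7^2 * 47^1 = 207270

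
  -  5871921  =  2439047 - 8310968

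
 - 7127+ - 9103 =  - 16230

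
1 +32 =33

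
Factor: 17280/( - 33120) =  - 12/23 = -2^2*3^1*23^( - 1 ) 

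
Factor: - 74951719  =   -139^1*151^1 * 3571^1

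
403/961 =13/31=0.42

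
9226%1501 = 220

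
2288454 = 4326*529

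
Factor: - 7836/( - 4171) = 2^2*3^1*43^(-1 )*97^(-1 )*653^1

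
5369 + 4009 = 9378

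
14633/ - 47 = -14633/47  =  -311.34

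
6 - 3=3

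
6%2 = 0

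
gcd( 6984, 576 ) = 72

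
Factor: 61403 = 61403^1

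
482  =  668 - 186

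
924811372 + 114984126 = 1039795498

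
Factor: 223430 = 2^1*5^1*22343^1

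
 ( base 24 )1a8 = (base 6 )3452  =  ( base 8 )1470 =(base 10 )824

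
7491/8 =936+3/8= 936.38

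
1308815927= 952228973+356586954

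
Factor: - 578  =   - 2^1*17^2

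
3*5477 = 16431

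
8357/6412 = 1 + 1945/6412 = 1.30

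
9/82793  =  9/82793 = 0.00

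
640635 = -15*( - 42709 ) 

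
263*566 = 148858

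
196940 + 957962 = 1154902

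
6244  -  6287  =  -43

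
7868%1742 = 900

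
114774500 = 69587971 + 45186529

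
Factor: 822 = 2^1*3^1 * 137^1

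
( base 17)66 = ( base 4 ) 1230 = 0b1101100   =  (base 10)108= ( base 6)300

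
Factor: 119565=3^2*5^1*2657^1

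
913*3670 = 3350710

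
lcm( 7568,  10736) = 461648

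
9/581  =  9/581 = 0.02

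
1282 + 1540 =2822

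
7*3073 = 21511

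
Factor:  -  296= - 2^3*37^1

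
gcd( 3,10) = 1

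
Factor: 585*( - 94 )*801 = - 2^1*3^4*5^1 *13^1 * 47^1*89^1= -44046990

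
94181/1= 94181  =  94181.00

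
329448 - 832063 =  - 502615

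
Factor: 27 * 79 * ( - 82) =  - 2^1*3^3*41^1*79^1 = - 174906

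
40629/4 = 10157+1/4 = 10157.25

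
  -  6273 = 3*( - 2091 )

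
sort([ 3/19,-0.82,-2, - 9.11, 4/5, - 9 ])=[ - 9.11,-9,-2, - 0.82,  3/19, 4/5 ]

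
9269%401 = 46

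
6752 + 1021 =7773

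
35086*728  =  25542608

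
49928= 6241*8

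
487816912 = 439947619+47869293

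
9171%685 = 266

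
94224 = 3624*26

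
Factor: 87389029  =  7^1*13^1*23^1 * 43^1*971^1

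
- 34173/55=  - 34173/55 = - 621.33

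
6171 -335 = 5836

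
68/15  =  68/15 = 4.53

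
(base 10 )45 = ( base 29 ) 1G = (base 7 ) 63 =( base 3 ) 1200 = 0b101101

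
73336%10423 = 375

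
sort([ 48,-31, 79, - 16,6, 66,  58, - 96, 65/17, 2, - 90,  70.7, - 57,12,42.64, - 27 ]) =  [ - 96, - 90, - 57, - 31, - 27, - 16, 2,65/17,6,12,  42.64,48,58, 66, 70.7, 79]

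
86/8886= 43/4443=0.01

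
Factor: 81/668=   2^(-2)*3^4*167^( - 1 )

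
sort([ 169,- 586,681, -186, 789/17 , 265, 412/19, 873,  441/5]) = [ - 586 , - 186,412/19, 789/17 , 441/5, 169,265,681, 873] 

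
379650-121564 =258086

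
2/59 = 2/59 = 0.03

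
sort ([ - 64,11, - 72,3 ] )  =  [-72, - 64,3,11]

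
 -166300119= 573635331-739935450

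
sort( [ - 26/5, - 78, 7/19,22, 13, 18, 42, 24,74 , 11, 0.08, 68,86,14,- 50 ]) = [ - 78, - 50, - 26/5, 0.08, 7/19, 11,  13, 14,18, 22,  24, 42, 68, 74,86 ]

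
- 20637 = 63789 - 84426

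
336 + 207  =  543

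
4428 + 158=4586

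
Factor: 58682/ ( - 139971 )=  - 2^1*3^ ( - 1)*61^1*97^( - 1) = - 122/291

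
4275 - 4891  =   - 616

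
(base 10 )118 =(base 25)4i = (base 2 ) 1110110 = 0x76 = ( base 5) 433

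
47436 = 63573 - 16137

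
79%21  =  16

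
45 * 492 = 22140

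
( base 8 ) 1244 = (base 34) ju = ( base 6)3044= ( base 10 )676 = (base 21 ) 1B4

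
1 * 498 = 498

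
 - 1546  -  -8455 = 6909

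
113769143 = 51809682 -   -  61959461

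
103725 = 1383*75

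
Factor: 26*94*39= 2^2*3^1* 13^2*47^1 = 95316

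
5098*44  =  224312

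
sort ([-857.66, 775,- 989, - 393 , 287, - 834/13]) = [-989,  -  857.66,  -  393,  -  834/13,287,775 ]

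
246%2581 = 246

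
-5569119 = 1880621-7449740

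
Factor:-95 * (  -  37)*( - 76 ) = - 267140 = - 2^2*5^1*19^2* 37^1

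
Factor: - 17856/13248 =  -  31/23  =  -23^ (- 1 )*31^1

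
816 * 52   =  42432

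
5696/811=7 + 19/811  =  7.02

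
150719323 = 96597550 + 54121773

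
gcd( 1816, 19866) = 2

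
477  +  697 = 1174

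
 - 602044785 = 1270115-603314900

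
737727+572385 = 1310112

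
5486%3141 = 2345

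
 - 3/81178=-1 + 81175/81178 = - 0.00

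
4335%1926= 483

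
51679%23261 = 5157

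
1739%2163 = 1739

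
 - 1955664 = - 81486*24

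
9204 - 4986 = 4218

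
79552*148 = 11773696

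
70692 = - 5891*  (-12) 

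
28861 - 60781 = -31920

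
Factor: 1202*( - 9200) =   -  11058400  =  - 2^5*5^2*23^1 * 601^1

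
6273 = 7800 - 1527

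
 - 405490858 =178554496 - 584045354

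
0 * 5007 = 0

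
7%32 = 7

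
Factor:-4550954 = - 2^1*2275477^1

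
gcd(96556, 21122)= 2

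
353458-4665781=-4312323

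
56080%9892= 6620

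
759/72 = 10 + 13/24 = 10.54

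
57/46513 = 57/46513 = 0.00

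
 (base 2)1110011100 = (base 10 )924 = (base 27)176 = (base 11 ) 770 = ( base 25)1BO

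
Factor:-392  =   - 2^3*7^2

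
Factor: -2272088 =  -2^3 * 7^1*13^1*3121^1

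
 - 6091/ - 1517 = 4 +23/1517= 4.02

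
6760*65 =439400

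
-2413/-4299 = 2413/4299 = 0.56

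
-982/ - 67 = 14+44/67  =  14.66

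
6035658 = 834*7237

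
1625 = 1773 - 148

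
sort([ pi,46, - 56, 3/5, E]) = [ - 56,3/5, E, pi, 46]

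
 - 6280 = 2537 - 8817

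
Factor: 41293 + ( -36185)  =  5108   =  2^2*1277^1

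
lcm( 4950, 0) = 0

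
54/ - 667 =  - 1  +  613/667 = - 0.08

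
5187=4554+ 633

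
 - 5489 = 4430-9919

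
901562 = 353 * 2554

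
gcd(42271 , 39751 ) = 1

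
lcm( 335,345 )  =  23115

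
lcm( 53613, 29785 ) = 268065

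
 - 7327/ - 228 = 7327/228  =  32.14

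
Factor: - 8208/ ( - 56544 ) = 2^( - 1) * 3^2*31^( - 1 ) = 9/62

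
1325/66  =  1325/66 = 20.08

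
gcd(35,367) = 1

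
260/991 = 260/991=0.26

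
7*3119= 21833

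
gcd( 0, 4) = 4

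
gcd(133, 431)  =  1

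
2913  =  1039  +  1874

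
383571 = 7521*51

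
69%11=3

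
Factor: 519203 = 167^1*3109^1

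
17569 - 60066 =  - 42497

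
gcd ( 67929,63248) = 1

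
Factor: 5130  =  2^1* 3^3*5^1 * 19^1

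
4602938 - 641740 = 3961198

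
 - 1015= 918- 1933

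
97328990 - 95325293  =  2003697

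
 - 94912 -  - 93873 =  - 1039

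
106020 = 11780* 9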